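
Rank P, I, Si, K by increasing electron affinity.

K < P < Si < I

Si is in period 3, group 14; P is in period 3, group 15; K is in period 4, group 1; I is in period 5, group 17.
EA tends to increase across a period and decrease down a group, though the pattern is less regular than for IE or radius.
Neither a single period nor a single group — weigh both effects.
P > K: relative to K, both the across-period and down-group shifts push P's electron affinity up.
Si > P: this pair runs against the simple trend — see the exception note.
I > Si: the two effects oppose for this pair; the across-period effect wins (295 vs 134 kJ/mol).
Note the exception: Si has a higher electron affinity than P, contrary to the simple trend — adding an electron to P's half-filled 3p³ is unfavourable, so Si (3p²) has the more exothermic EA.
Tabulated electron affinity (kJ/mol): Si 134, P 72, K 48, I 295.
So from lowest to highest: K < P < Si < I.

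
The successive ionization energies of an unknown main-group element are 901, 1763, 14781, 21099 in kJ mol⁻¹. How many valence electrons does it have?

2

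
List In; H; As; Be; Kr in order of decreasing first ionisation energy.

Kr > H > As > Be > In

H is in period 1, group 1; Be is in period 2, group 2; As is in period 4, group 15; Kr is in period 4, group 18; In is in period 5, group 13.
IE₁ increases left→right with effective nuclear charge and decreases top→bottom as the valence shell moves farther out.
Neither a single period nor a single group — weigh both effects.
Be > In: the two effects oppose for this pair; the down-group effect wins (900 vs 558 kJ/mol).
As > Be: period and group pull opposite ways; the across-period shift dominates (947 vs 900 kJ/mol).
H > As: the two effects oppose for this pair; the down-group effect wins (1312 vs 947 kJ/mol).
Kr > H: the two effects oppose for this pair; the across-period effect wins (1351 vs 1312 kJ/mol).
Tabulated first ionization energy (kJ/mol): H 1312, Be 900, As 947, Kr 1351, In 558.
So from highest to lowest: Kr > H > As > Be > In.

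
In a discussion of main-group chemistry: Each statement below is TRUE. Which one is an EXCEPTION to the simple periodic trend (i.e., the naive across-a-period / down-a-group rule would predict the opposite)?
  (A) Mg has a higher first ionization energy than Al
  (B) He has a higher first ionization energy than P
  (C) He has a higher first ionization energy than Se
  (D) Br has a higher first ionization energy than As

(A)

The general trend: first ionization energy increases across a period and decreases down a group.
(A) Mg (period 3, group 2) vs Al (period 3, group 13): the stated order contradicts the simple trend.
(B) He (period 1, group 18) vs P (period 3, group 15): the stated order agrees with the simple trend.
(C) He (period 1, group 18) vs Se (period 4, group 16): the stated order agrees with the simple trend.
(D) Br (period 4, group 17) vs As (period 4, group 15): the stated order agrees with the simple trend.
The exception is (A): Al's single 3p electron is easier to remove than one from Mg's filled 3s².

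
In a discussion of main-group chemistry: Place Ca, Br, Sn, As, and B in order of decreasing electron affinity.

Br, Sn, As, B, Ca

B is in period 2, group 13; Ca is in period 4, group 2; As is in period 4, group 15; Br is in period 4, group 17; Sn is in period 5, group 14.
Adding an electron releases more energy for atoms nearer the top right (short of the noble gases).
Here both period and group differ, so the two effects have to be weighed against each other.
B > Ca: both effects reinforce here, so B is clearly the higher of the two.
As > B: the two effects oppose for this pair; the across-period effect wins (78 vs 27 kJ/mol).
Sn > As: this pair runs against the simple trend — see the exception note.
Br > Sn: relative to Sn, both the across-period and down-group shifts push Br's electron affinity up.
Note the exception: Sn has a higher electron affinity than As, contrary to the simple trend — adding an electron to As's half-filled np³ subshell costs electron-pairing energy.
For reference (kJ/mol): B 27, Ca 2, As 78, Br 325, Sn 107.
So from highest to lowest: Br > Sn > As > B > Ca.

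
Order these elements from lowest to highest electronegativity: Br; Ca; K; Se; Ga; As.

EN rises left→right (higher Z_eff, smaller atoms) and falls top→bottom (larger, more shielded atoms).
All lie in period 4, so electronegativity increases left to right.
So from lowest to highest: K < Ca < Ga < As < Se < Br.

K < Ca < Ga < As < Se < Br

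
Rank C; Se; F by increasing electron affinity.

C is in period 2, group 14; F is in period 2, group 17; Se is in period 4, group 16.
Adding an electron releases more energy for atoms nearer the top right (short of the noble gases).
These span different periods and groups, so the two trends combine.
Se > C: period and group pull opposite ways; the across-period shift dominates (195 vs 122 kJ/mol).
F > Se: both effects reinforce here, so F is clearly the higher of the two.
Tabulated electron affinity (kJ/mol): C 122, F 328, Se 195.
So from lowest to highest: C < Se < F.

C < Se < F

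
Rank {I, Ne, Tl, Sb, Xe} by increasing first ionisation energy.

IE₁ increases left→right with effective nuclear charge and decreases top→bottom as the valence shell moves farther out.
Neither a single period nor a single group — weigh both effects.
Sb > Tl: both effects reinforce here, so Sb is clearly the higher of the two.
I > Sb: I lies to the right of Sb in period 5, so the across-period effect alone puts I higher.
Xe > I: Xe lies to the right of I in period 5, so the across-period effect alone puts Xe higher.
Ne > Xe: they share group 18; the group trend gives Ne the larger value.
For reference (kJ/mol): Ne 2081, Sb 831, I 1008, Xe 1170, Tl 589.
So from lowest to highest: Tl < Sb < I < Xe < Ne.

Tl < Sb < I < Xe < Ne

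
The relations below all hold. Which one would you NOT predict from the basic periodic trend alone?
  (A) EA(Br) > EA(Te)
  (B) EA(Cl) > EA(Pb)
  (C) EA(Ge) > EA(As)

(C)

The general trend: electron affinity increases across a period and decreases down a group.
(A) Br (period 4, group 17) vs Te (period 5, group 16): the stated order agrees with the simple trend.
(B) Cl (period 3, group 17) vs Pb (period 6, group 14): the stated order agrees with the simple trend.
(C) Ge (period 4, group 14) vs As (period 4, group 15): the stated order contradicts the simple trend.
The exception is (C): adding an electron to As's half-filled 4p³ is unfavourable, so Ge (4p²) has the more exothermic EA.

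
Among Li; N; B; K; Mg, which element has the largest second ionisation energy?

Li

Consider each +1 ion: Li⁺ is the bare [He] core; N⁺ still has 4 valence electrons; B⁺ still has 2 valence electrons; K⁺ is the bare [Ar] core; Mg⁺ still has 1 valence electron.
Breaking into a closed-shell core is much more expensive than removing a leftover valence electron — K and Li have the largest IE_2 here.
Valence configurations: N⁺ [He]2s²2p², B⁺ [He]2s², Mg⁺ [Ne]3s¹.
The numbers (kJ/mol): Li 7298, N 2856, B 2427, K 3052, Mg 1451.
So the second ionization energies run Mg < B < N < K < Li.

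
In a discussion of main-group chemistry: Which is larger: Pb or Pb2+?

Pb

Forming Pb2+ removes 2 electrons from Pb. Fewer electrons for the same nuclear charge means less shielding and a higher Z_eff on the remaining electrons.
A cation is smaller than its parent atom: Pb2+ < Pb.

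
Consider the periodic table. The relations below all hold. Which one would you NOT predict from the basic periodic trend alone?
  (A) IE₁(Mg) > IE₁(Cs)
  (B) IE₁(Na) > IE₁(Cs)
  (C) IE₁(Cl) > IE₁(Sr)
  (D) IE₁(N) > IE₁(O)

(D)

The general trend: first ionisation energy increases across a period and decreases down a group.
(A) Mg (period 3, group 2) vs Cs (period 6, group 1): the stated order agrees with the simple trend.
(B) Na (period 3, group 1) vs Cs (period 6, group 1): the stated order agrees with the simple trend.
(C) Cl (period 3, group 17) vs Sr (period 5, group 2): the stated order agrees with the simple trend.
(D) N (period 2, group 15) vs O (period 2, group 16): the stated order contradicts the simple trend.
The exception is (D): pairing an electron in O's 2p⁴ costs repulsion energy, so O ionizes more easily than half-filled N (2p³).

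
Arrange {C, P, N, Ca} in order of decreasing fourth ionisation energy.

The fourth ionization energy removes an electron from the +3 ion. For each element: C³⁺ still has 1 valence electron; P³⁺ still has 2 valence electrons; N³⁺ still has 2 valence electrons; Ca³⁺ is already 1 electron into the core.
Usually core removal costs more than valence removal, but here the competition is close: a tightly held n=2 valence electron can cost more to remove than an n=3 core electron, so the actual values have to decide it.
Valence configurations: C³⁺ [He]2s¹, P³⁺ [Ne]3s², N³⁺ [He]2s².
Tabulated IE_4 (kJ/mol): C 6223, P 4964, N 7475, Ca 6491.
Overall IE_4 order: P < C < Ca < N.

N, Ca, C, P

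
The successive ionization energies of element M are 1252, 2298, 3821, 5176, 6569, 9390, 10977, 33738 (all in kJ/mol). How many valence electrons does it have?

Look for the largest jump between consecutive ionization energies: IE8/IE7 ≈ 3.1, far larger than any earlier ratio.
That jump marks the point where a core electron is being removed. So the atom has 7 valence electrons.

7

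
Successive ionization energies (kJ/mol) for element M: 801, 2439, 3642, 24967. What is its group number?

Group 13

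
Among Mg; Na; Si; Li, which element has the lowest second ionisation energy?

Mg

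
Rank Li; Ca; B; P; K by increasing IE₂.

Ca, P, B, K, Li

The second ionization energy removes an electron from the +1 ion. For each element: Li⁺ is the bare [He] core; Ca⁺ still has 1 valence electron; B⁺ still has 2 valence electrons; P⁺ still has 4 valence electrons; K⁺ is the bare [Ar] core.
Core electrons are held far more tightly than valence electrons, so K and Li top the IE_2 order.
Valence configurations: Ca⁺ [Ar]4s¹, B⁺ [He]2s², P⁺ [Ne]3s²3p².
The numbers (kJ/mol): Li 7298, Ca 1145, B 2427, P 1907, K 3052.
So the second ionization energies run Ca < P < B < K < Li.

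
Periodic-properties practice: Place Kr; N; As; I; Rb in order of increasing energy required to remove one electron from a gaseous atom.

Rb, As, I, Kr, N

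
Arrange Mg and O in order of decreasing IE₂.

O, Mg

The second ionization energy removes an electron from the +1 ion. For each element: Mg⁺ still has 1 valence electron; O⁺ still has 5 valence electrons.
All are still removing valence electrons, so compare the +1 ions as you would atoms: IE_2 generally rises across a period (higher Z_eff) and falls down a group (larger shell), subject to the usual subshell exceptions.
Valence configurations: Mg⁺ [Ne]3s¹, O⁺ [He]2s²2p³.
The numbers (kJ/mol): Mg 1451, O 3388.
Hence IE_2: Mg < O.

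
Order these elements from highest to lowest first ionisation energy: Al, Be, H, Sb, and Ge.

H > Be > Sb > Ge > Al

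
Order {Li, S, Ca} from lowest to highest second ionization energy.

Ca < S < Li

IE_2 is the cost of taking one more electron from the +1 cation: Li⁺ is the bare [He] core; S⁺ still has 5 valence electrons; Ca⁺ still has 1 valence electron.
Pulling an electron out of a noble-gas core costs far more than removing a remaining valence electron, so Li sits at the high end of IE_2.
Valence configurations: S⁺ [Ne]3s²3p³, Ca⁺ [Ar]4s¹.
Approximate IE_2 values (kJ/mol): Li 7298, S 2252, Ca 1145.
Putting it together, IE_2: Ca < S < Li.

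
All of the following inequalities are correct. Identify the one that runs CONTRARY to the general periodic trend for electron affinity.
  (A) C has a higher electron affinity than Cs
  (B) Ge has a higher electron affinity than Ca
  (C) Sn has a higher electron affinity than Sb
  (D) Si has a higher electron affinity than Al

(C)

The general trend: electron affinity increases across a period and decreases down a group.
(A) C (period 2, group 14) vs Cs (period 6, group 1): the stated order agrees with the simple trend.
(B) Ge (period 4, group 14) vs Ca (period 4, group 2): the stated order agrees with the simple trend.
(C) Sn (period 5, group 14) vs Sb (period 5, group 15): the stated order contradicts the simple trend.
(D) Si (period 3, group 14) vs Al (period 3, group 13): the stated order agrees with the simple trend.
The exception is (C): adding an electron to Sb's half-filled 5p³ is unfavourable, so Sn has the more exothermic EA.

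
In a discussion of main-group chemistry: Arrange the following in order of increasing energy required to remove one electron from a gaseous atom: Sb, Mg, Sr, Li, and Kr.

Li is in period 2, group 1; Mg is in period 3, group 2; Kr is in period 4, group 18; Sr is in period 5, group 2; Sb is in period 5, group 15.
Removing the outermost electron gets harder across a period and easier down a group.
Here both period and group differ, so the two effects have to be weighed against each other.
Sr > Li: the two effects oppose for this pair; the across-period effect wins (550 vs 520 kJ/mol).
Mg > Sr: they share group 2; the group trend gives Mg the larger value.
Sb > Mg: period and group pull opposite ways; the across-period shift dominates (831 vs 738 kJ/mol).
Kr > Sb: relative to Sb, both the across-period and down-group shifts push Kr's first ionization energy up.
Approximate values (kJ/mol): Li 520, Mg 738, Kr 1351, Sr 550, Sb 831.
So from lowest to highest: Li < Sr < Mg < Sb < Kr.

Li < Sr < Mg < Sb < Kr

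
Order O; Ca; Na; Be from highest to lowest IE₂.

Na, O, Be, Ca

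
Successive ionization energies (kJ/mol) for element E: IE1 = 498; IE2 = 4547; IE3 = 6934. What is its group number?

Group 1

Look for the largest jump between consecutive ionization energies: IE2/IE1 ≈ 9.1, far larger than any earlier ratio.
That jump marks the point where a core electron is being removed. So the atom has 1 valence electron.
A main-group element with 1 valence electron is in group 1.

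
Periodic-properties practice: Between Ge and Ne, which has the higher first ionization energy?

Ne is in period 2, group 18; Ge is in period 4, group 14.
First ionization energy rises across a period (greater Z_eff holds electrons more tightly) and falls down a group (valence electrons are farther from the nucleus).
Here both period and group differ, so the two effects have to be weighed against each other.
Ne > Ge: both effects reinforce here, so Ne is clearly the higher of the two.
Tabulated first ionization energy (kJ/mol): Ne 2081, Ge 762.
So Ne has the higher first ionization energy (Ne > Ge).

Ne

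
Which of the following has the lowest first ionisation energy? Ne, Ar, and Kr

Kr

IE₁ increases left→right with effective nuclear charge and decreases top→bottom as the valence shell moves farther out.
All are in group 18, so first ionization energy increases up the group.
The lowest first ionisation energy among these belongs to Kr.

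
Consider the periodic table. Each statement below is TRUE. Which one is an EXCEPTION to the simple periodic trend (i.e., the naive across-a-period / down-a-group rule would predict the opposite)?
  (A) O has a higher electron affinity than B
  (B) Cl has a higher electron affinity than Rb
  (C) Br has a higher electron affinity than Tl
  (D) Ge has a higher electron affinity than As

The general trend: electron affinity increases across a period and decreases down a group.
(A) O (period 2, group 16) vs B (period 2, group 13): the stated order agrees with the simple trend.
(B) Cl (period 3, group 17) vs Rb (period 5, group 1): the stated order agrees with the simple trend.
(C) Br (period 4, group 17) vs Tl (period 6, group 13): the stated order agrees with the simple trend.
(D) Ge (period 4, group 14) vs As (period 4, group 15): the stated order contradicts the simple trend.
The exception is (D): adding an electron to As's half-filled 4p³ is unfavourable, so Ge (4p²) has the more exothermic EA.

(D)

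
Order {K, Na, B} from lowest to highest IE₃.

Consider each +2 ion: K²⁺ is already 1 electron into the core; Na²⁺ is already 1 electron into the core; B²⁺ still has 1 valence electron.
Breaking into a closed-shell core is much more expensive than removing a leftover valence electron — K and Na have the largest IE_3 here.
The numbers (kJ/mol): K 4420, Na 6910, B 3660.
Hence IE_3: B < K < Na.

B < K < Na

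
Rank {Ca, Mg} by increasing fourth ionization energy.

The fourth ionization energy removes an electron from the +3 ion. For each element: Ca³⁺ is already 1 electron into the core; Mg³⁺ is already 1 electron into the core.
All of these are removing an electron from a noble-gas core or deeper; the smaller core (lower principal quantum number) is held far more tightly, and within a period the higher nuclear charge binds the same core more tightly.
Tabulated IE_4 (kJ/mol): Ca 6491, Mg 10543.
Hence IE_4: Ca < Mg.

Ca < Mg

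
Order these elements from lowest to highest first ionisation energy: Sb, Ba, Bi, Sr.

Ba < Sr < Bi < Sb

Across a period the outer electron is held more tightly (higher IE₁); down a group it sits in a higher shell, more shielded, and comes off more easily.
Neither a single period nor a single group — weigh both effects.
Sr > Ba: they share group 2; the group trend gives Sr the larger value.
Bi > Sr: the two effects oppose for this pair; the across-period effect wins (703 vs 550 kJ/mol).
Sb > Bi: Sb sits above Bi in group 15, so the down-group effect alone puts Sb higher.
Tabulated first ionization energy (kJ/mol): Sr 550, Sb 831, Ba 503, Bi 703.
So from lowest to highest: Ba < Sr < Bi < Sb.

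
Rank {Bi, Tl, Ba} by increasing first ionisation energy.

Ba, Tl, Bi

Ba is in period 6, group 2; Tl is in period 6, group 13; Bi is in period 6, group 15.
Removing the outermost electron gets harder across a period and easier down a group.
All lie in period 6, so first ionization energy increases left to right.
So from lowest to highest: Ba < Tl < Bi.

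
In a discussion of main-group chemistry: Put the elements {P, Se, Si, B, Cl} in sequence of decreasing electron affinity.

B is in period 2, group 13; Si is in period 3, group 14; P is in period 3, group 15; Cl is in period 3, group 17; Se is in period 4, group 16.
Adding an electron releases more energy for atoms nearer the top right (short of the noble gases).
Neither a single period nor a single group — weigh both effects.
P > B: the two effects oppose for this pair; the across-period effect wins (72 vs 27 kJ/mol).
Si > P: this pair runs against the simple trend — see the exception note.
Se > Si: period and group pull opposite ways; the across-period shift dominates (195 vs 134 kJ/mol).
Cl > Se: relative to Se, both the across-period and down-group shifts push Cl's electron affinity up.
Note the exception: Si has a higher electron affinity than P, contrary to the simple trend — adding an electron to P's half-filled 3p³ is unfavourable, so Si (3p²) has the more exothermic EA.
For reference (kJ/mol): B 27, Si 134, P 72, Cl 349, Se 195.
So from highest to lowest: Cl > Se > Si > P > B.

Cl > Se > Si > P > B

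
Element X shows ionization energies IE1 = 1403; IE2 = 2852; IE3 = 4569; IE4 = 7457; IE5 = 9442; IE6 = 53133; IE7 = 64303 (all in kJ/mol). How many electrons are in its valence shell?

5

Look for the largest jump between consecutive ionization energies: IE6/IE5 ≈ 5.6, far larger than any earlier ratio.
That jump marks the point where a core electron is being removed. So the atom has 5 valence electrons.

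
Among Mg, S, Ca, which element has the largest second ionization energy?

Consider each +1 ion: Mg⁺ still has 1 valence electron; S⁺ still has 5 valence electrons; Ca⁺ still has 1 valence electron.
All are still removing valence electrons, so compare the +1 ions as you would atoms: IE_2 generally rises across a period (higher Z_eff) and falls down a group (larger shell), subject to the usual subshell exceptions.
Valence configurations: Mg⁺ [Ne]3s¹, S⁺ [Ne]3s²3p³, Ca⁺ [Ar]4s¹.
Tabulated IE_2 (kJ/mol): Mg 1451, S 2252, Ca 1145.
So the second ionization energies run Ca < Mg < S.

S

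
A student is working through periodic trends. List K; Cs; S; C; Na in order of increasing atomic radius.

C is in period 2, group 14; Na is in period 3, group 1; S is in period 3, group 16; K is in period 4, group 1; Cs is in period 6, group 1.
Across a period the added protons contract the valence shell; down a group each new principal shell makes the atom larger.
These span different periods and groups, so the two trends combine.
S > C: period and group pull opposite ways; the down-group shift dominates (103 vs 75 pm).
Na > S: Na lies to the left of S in period 3, so the across-period effect alone puts Na larger.
K > Na: K sits below Na in group 1, so the down-group effect alone puts K larger.
Cs > K: Cs sits below K in group 1, so the down-group effect alone puts Cs larger.
Tabulated atomic radius (pm): C 75, Na 155, S 103, K 196, Cs 232.
So from smallest to largest: C < S < Na < K < Cs.

C < S < Na < K < Cs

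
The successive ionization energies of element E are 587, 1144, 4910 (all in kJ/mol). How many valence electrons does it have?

2

Look for the largest jump between consecutive ionization energies: IE3/IE2 ≈ 4.3, far larger than any earlier ratio.
That jump marks the point where a core electron is being removed. So the atom has 2 valence electrons.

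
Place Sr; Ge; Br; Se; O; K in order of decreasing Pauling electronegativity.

O, Br, Se, Ge, Sr, K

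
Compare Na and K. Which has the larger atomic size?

K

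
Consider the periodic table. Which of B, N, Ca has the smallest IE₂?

Ca

IE_2 is the cost of taking one more electron from the +1 cation: B⁺ still has 2 valence electrons; N⁺ still has 4 valence electrons; Ca⁺ still has 1 valence electron.
All are still removing valence electrons, so compare the +1 ions as you would atoms: IE_2 generally rises across a period (higher Z_eff) and falls down a group (larger shell), subject to the usual subshell exceptions.
Valence configurations: B⁺ [He]2s², N⁺ [He]2s²2p², Ca⁺ [Ar]4s¹.
Approximate IE_2 values (kJ/mol): B 2427, N 2856, Ca 1145.
Overall IE_2 order: Ca < B < N.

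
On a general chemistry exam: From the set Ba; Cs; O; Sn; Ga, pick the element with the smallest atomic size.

O is in period 2, group 16; Ga is in period 4, group 13; Sn is in period 5, group 14; Cs is in period 6, group 1; Ba is in period 6, group 2.
Moving right in a period, electrons are added to the same shell under a stronger nuclear pull, so atoms get smaller; moving down, a new shell is opened and atoms get larger.
Here both period and group differ, so the two effects have to be weighed against each other.
Ga > O: both effects reinforce here, so Ga is clearly the larger of the two.
Sn > Ga: period and group pull opposite ways; the down-group shift dominates (140 vs 124 pm).
Ba > Sn: both effects reinforce here, so Ba is clearly the larger of the two.
Cs > Ba: both are in period 6; the period trend gives Cs the larger value.
Tabulated atomic radius (pm): O 63, Ga 124, Sn 140, Cs 232, Ba 196.
The smallest atomic size among these belongs to O.

O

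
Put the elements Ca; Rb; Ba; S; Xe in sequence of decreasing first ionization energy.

S is in period 3, group 16; Ca is in period 4, group 2; Rb is in period 5, group 1; Xe is in period 5, group 18; Ba is in period 6, group 2.
First ionization energy rises across a period (greater Z_eff holds electrons more tightly) and falls down a group (valence electrons are farther from the nucleus).
These span different periods and groups, so the two trends combine.
Ba > Rb: period and group pull opposite ways; the across-period shift dominates (503 vs 403 kJ/mol).
Ca > Ba: they share group 2; the group trend gives Ca the larger value.
S > Ca: relative to Ca, both the across-period and down-group shifts push S's first ionization energy up.
Xe > S: the two effects oppose for this pair; the across-period effect wins (1170 vs 1000 kJ/mol).
Tabulated first ionization energy (kJ/mol): S 1000, Ca 590, Rb 403, Xe 1170, Ba 503.
So from highest to lowest: Xe > S > Ca > Ba > Rb.

Xe, S, Ca, Ba, Rb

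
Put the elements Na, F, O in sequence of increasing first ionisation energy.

Removing the outermost electron gets harder across a period and easier down a group.
Here both period and group differ, so the two effects have to be weighed against each other.
O > Na: both effects reinforce here, so O is clearly the higher of the two.
F > O: both are in period 2; the period trend gives F the larger value.
For reference (kJ/mol): O 1314, F 1681, Na 496.
So from lowest to highest: Na < O < F.

Na < O < F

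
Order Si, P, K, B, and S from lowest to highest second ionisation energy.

After 1 electron has been removed, what remains? Si⁺ still has 3 valence electrons; P⁺ still has 4 valence electrons; K⁺ is the bare [Ar] core; B⁺ still has 2 valence electrons; S⁺ still has 5 valence electrons.
Core electrons are held far more tightly than valence electrons, so K tops the IE_2 order.
Valence configurations: Si⁺ [Ne]3s²3p¹, P⁺ [Ne]3s²3p², B⁺ [He]2s², S⁺ [Ne]3s²3p³.
Approximate IE_2 values (kJ/mol): Si 1577, P 1907, K 3052, B 2427, S 2252.
Putting it together, IE_2: Si < P < S < B < K.

Si, P, S, B, K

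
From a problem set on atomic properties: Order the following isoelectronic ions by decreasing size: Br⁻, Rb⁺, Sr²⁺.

All of these have 36 electrons, so size is governed by nuclear charge alone: the more protons, the stronger the pull on the same electron cloud, and the smaller the ion.
Nuclear charges: Sr²⁺ (Z=38), Rb⁺ (Z=37), Br⁻ (Z=35).
Largest to smallest: Br⁻ > Rb⁺ > Sr²⁺.

Br⁻ > Rb⁺ > Sr²⁺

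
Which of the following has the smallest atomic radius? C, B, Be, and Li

Radius decreases left→right (rising Z_eff, same n) and increases top→bottom (higher n).
All lie in period 2, so atomic radius increases right to left.
The smallest atomic radius among these belongs to C.

C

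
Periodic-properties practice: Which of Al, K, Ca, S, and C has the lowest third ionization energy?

Al

Consider each +2 ion: Al²⁺ still has 1 valence electron; K²⁺ is already 1 electron into the core; Ca²⁺ is the bare [Ar] core; S²⁺ still has 4 valence electrons; C²⁺ still has 2 valence electrons.
Usually core removal costs more than valence removal, but here the competition is close: a tightly held n=2 valence electron can cost more to remove than an n=3 core electron, so the actual values have to decide it.
Valence configurations: Al²⁺ [Ne]3s¹, S²⁺ [Ne]3s²3p², C²⁺ [He]2s².
The numbers (kJ/mol): Al 2745, K 4420, Ca 4912, S 3357, C 4620.
Hence IE_3: Al < S < K < C < Ca.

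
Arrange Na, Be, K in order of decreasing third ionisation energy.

After 2 electrons have been removed, what remains? Na²⁺ is already 1 electron into the core; Be²⁺ is the bare [He] core; K²⁺ is already 1 electron into the core.
All of these are removing an electron from a noble-gas core or deeper; the smaller core (lower principal quantum number) is held far more tightly, and within a period the higher nuclear charge binds the same core more tightly.
Tabulated IE_3 (kJ/mol): Na 6910, Be 14849, K 4420.
Putting it together, IE_3: K < Na < Be.

Be > Na > K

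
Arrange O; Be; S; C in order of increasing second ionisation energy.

Be < S < C < O

IE_2 is the cost of taking one more electron from the +1 cation: O⁺ still has 5 valence electrons; Be⁺ still has 1 valence electron; S⁺ still has 5 valence electrons; C⁺ still has 3 valence electrons.
All are still removing valence electrons, so compare the +1 ions as you would atoms: IE_2 generally rises across a period (higher Z_eff) and falls down a group (larger shell), subject to the usual subshell exceptions.
Valence configurations: O⁺ [He]2s²2p³, Be⁺ [He]2s¹, S⁺ [Ne]3s²3p³, C⁺ [He]2s²2p¹.
The numbers (kJ/mol): O 3388, Be 1757, S 2252, C 2353.
Overall IE_2 order: Be < S < C < O.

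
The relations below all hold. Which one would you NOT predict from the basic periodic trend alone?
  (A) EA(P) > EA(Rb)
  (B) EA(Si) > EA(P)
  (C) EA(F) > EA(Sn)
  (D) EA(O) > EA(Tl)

(B)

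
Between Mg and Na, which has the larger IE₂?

Na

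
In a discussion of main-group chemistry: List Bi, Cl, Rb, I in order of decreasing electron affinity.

EA tends to increase across a period and decrease down a group, though the pattern is less regular than for IE or radius.
These span different periods and groups, so the two trends combine.
Bi > Rb: period and group pull opposite ways; the across-period shift dominates (91 vs 47 kJ/mol).
I > Bi: relative to Bi, both the across-period and down-group shifts push I's electron affinity up.
Cl > I: they share group 17; the group trend gives Cl the larger value.
Approximate values (kJ/mol): Cl 349, Rb 47, I 295, Bi 91.
So from highest to lowest: Cl > I > Bi > Rb.

Cl, I, Bi, Rb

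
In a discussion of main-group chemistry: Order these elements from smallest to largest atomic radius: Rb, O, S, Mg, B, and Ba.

B is in period 2, group 13; O is in period 2, group 16; Mg is in period 3, group 2; S is in period 3, group 16; Rb is in period 5, group 1; Ba is in period 6, group 2.
Across a period the added protons contract the valence shell; down a group each new principal shell makes the atom larger.
Neither a single period nor a single group — weigh both effects.
B > O: both are in period 2; the period trend gives B the larger value.
S > B: the two effects oppose for this pair; the down-group effect wins (103 vs 85 pm).
Mg > S: Mg lies to the left of S in period 3, so the across-period effect alone puts Mg larger.
Ba > Mg: Ba sits below Mg in group 2, so the down-group effect alone puts Ba larger.
Rb > Ba: period and group pull opposite ways; the across-period shift dominates (210 vs 196 pm).
Tabulated atomic radius (pm): B 85, O 63, Mg 139, S 103, Rb 210, Ba 196.
So from smallest to largest: O < B < S < Mg < Ba < Rb.

O < B < S < Mg < Ba < Rb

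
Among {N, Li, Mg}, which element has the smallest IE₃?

N

Consider each +2 ion: N²⁺ still has 3 valence electrons; Li²⁺ is already 1 electron into the core; Mg²⁺ is the bare [Ne] core.
Pulling an electron out of a noble-gas core costs far more than removing a remaining valence electron, so Mg and Li sit at the high end of IE_3.
Approximate IE_3 values (kJ/mol): N 4578, Li 11815, Mg 7733.
Hence IE_3: N < Mg < Li.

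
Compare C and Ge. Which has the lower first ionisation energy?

Removing the outermost electron gets harder across a period and easier down a group.
All are in group 14, so first ionization energy increases up the group.
So Ge has the lower first ionisation energy (Ge < C).

Ge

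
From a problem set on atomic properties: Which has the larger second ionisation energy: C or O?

The second ionization energy removes an electron from the +1 ion. For each element: C⁺ still has 3 valence electrons; O⁺ still has 5 valence electrons.
All are still removing valence electrons, so compare the +1 ions as you would atoms: IE_2 generally rises across a period (higher Z_eff) and falls down a group (larger shell), subject to the usual subshell exceptions.
Valence configurations: C⁺ [He]2s²2p¹, O⁺ [He]2s²2p³.
Tabulated IE_2 (kJ/mol): C 2353, O 3388.
Putting it together, IE_2: C < O.

O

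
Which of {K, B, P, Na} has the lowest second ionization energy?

Consider each +1 ion: K⁺ is the bare [Ar] core; B⁺ still has 2 valence electrons; P⁺ still has 4 valence electrons; Na⁺ is the bare [Ne] core.
Pulling an electron out of a noble-gas core costs far more than removing a remaining valence electron, so K and Na sit at the high end of IE_2.
Valence configurations: B⁺ [He]2s², P⁺ [Ne]3s²3p².
Tabulated IE_2 (kJ/mol): K 3052, B 2427, P 1907, Na 4562.
Putting it together, IE_2: P < B < K < Na.

P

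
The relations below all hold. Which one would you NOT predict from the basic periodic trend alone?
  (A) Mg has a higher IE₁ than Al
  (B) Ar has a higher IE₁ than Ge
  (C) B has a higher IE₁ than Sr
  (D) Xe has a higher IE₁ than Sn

(A)

The general trend: IE₁ increases across a period and decreases down a group.
(A) Mg (period 3, group 2) vs Al (period 3, group 13): the stated order contradicts the simple trend.
(B) Ar (period 3, group 18) vs Ge (period 4, group 14): the stated order agrees with the simple trend.
(C) B (period 2, group 13) vs Sr (period 5, group 2): the stated order agrees with the simple trend.
(D) Xe (period 5, group 18) vs Sn (period 5, group 14): the stated order agrees with the simple trend.
The exception is (A): Al's single 3p electron is easier to remove than one from Mg's filled 3s².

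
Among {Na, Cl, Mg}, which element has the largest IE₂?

Na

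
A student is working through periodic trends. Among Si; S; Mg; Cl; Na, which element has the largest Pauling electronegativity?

Cl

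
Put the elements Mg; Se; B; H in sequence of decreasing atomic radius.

Across a period the added protons contract the valence shell; down a group each new principal shell makes the atom larger.
These span different periods and groups, so the two trends combine.
B > H: period and group pull opposite ways; the down-group shift dominates (85 vs 32 pm).
Se > B: the two effects oppose for this pair; the down-group effect wins (116 vs 85 pm).
Mg > Se: the two effects oppose for this pair; the across-period effect wins (139 vs 116 pm).
Tabulated atomic radius (pm): H 32, B 85, Mg 139, Se 116.
So from largest to smallest: Mg > Se > B > H.

Mg > Se > B > H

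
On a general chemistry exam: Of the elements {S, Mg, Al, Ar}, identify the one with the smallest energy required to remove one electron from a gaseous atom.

Al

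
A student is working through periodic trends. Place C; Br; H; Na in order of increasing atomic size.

H, C, Br, Na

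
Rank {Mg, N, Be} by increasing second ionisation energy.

Mg < Be < N

IE_2 is the cost of taking one more electron from the +1 cation: Mg⁺ still has 1 valence electron; N⁺ still has 4 valence electrons; Be⁺ still has 1 valence electron.
All are still removing valence electrons, so compare the +1 ions as you would atoms: IE_2 generally rises across a period (higher Z_eff) and falls down a group (larger shell), subject to the usual subshell exceptions.
Valence configurations: Mg⁺ [Ne]3s¹, N⁺ [He]2s²2p², Be⁺ [He]2s¹.
Approximate IE_2 values (kJ/mol): Mg 1451, N 2856, Be 1757.
Putting it together, IE_2: Mg < Be < N.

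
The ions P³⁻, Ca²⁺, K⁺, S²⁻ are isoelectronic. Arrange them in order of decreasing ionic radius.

All of these have 18 electrons, so size is governed by nuclear charge alone: the more protons, the stronger the pull on the same electron cloud, and the smaller the ion.
Nuclear charges: Ca²⁺ (Z=20), K⁺ (Z=19), S²⁻ (Z=16), P³⁻ (Z=15).
Largest to smallest: P³⁻ > S²⁻ > K⁺ > Ca²⁺.

P³⁻ > S²⁻ > K⁺ > Ca²⁺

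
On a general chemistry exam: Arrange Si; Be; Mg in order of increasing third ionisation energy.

IE_3 is the cost of taking one more electron from the +2 cation: Si²⁺ still has 2 valence electrons; Be²⁺ is the bare [He] core; Mg²⁺ is the bare [Ne] core.
Breaking into a closed-shell core is much more expensive than removing a leftover valence electron — Mg and Be have the largest IE_3 here.
Approximate IE_3 values (kJ/mol): Si 3232, Be 14849, Mg 7733.
Hence IE_3: Si < Mg < Be.

Si, Mg, Be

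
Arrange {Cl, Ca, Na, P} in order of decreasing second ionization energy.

IE_2 is the cost of taking one more electron from the +1 cation: Cl⁺ still has 6 valence electrons; Ca⁺ still has 1 valence electron; Na⁺ is the bare [Ne] core; P⁺ still has 4 valence electrons.
Breaking into a closed-shell core is much more expensive than removing a leftover valence electron — Na has the largest IE_2 here.
Valence configurations: Cl⁺ [Ne]3s²3p⁴, Ca⁺ [Ar]4s¹, P⁺ [Ne]3s²3p².
The numbers (kJ/mol): Cl 2298, Ca 1145, Na 4562, P 1907.
Hence IE_2: Ca < P < Cl < Na.

Na > Cl > P > Ca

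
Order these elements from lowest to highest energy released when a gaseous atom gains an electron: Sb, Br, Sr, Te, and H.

H is in period 1, group 1; Br is in period 4, group 17; Sr is in period 5, group 2; Sb is in period 5, group 15; Te is in period 5, group 16.
Electron affinity generally becomes more exothermic across a period toward the halogens and less exothermic down a group.
Here both period and group differ, so the two effects have to be weighed against each other.
H > Sr: period and group pull opposite ways; the down-group shift dominates (73 vs 5 kJ/mol).
Sb > H: period and group pull opposite ways; the across-period shift dominates (103 vs 73 kJ/mol).
Te > Sb: both are in period 5; the period trend gives Te the larger value.
Br > Te: both effects reinforce here, so Br is clearly the higher of the two.
For reference (kJ/mol): H 73, Br 325, Sr 5, Sb 103, Te 190.
So from lowest to highest: Sr < H < Sb < Te < Br.

Sr < H < Sb < Te < Br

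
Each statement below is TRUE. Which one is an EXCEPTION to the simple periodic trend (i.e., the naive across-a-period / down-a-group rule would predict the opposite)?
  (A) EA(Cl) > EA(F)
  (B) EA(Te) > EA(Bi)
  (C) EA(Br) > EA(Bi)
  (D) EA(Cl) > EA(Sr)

The general trend: electron affinity increases across a period and decreases down a group.
(A) Cl (period 3, group 17) vs F (period 2, group 17): the stated order contradicts the simple trend.
(B) Te (period 5, group 16) vs Bi (period 6, group 15): the stated order agrees with the simple trend.
(C) Br (period 4, group 17) vs Bi (period 6, group 15): the stated order agrees with the simple trend.
(D) Cl (period 3, group 17) vs Sr (period 5, group 2): the stated order agrees with the simple trend.
The exception is (A): F's small 2p subshell makes the incoming electron feel strong e⁻–e⁻ repulsion, so Cl actually releases more energy on gaining an electron.

(A)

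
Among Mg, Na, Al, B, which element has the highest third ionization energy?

The third ionization energy removes an electron from the +2 ion. For each element: Mg²⁺ is the bare [Ne] core; Na²⁺ is already 1 electron into the core; Al²⁺ still has 1 valence electron; B²⁺ still has 1 valence electron.
Breaking into a closed-shell core is much more expensive than removing a leftover valence electron — Na and Mg have the largest IE_3 here.
Valence configurations: Al²⁺ [Ne]3s¹, B²⁺ [He]2s¹.
The numbers (kJ/mol): Mg 7733, Na 6910, Al 2745, B 3660.
Putting it together, IE_3: Al < B < Na < Mg.

Mg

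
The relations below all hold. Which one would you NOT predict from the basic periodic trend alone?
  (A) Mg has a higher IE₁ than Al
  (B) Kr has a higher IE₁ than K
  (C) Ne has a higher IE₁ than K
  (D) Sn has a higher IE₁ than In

The general trend: IE₁ increases across a period and decreases down a group.
(A) Mg (period 3, group 2) vs Al (period 3, group 13): the stated order contradicts the simple trend.
(B) Kr (period 4, group 18) vs K (period 4, group 1): the stated order agrees with the simple trend.
(C) Ne (period 2, group 18) vs K (period 4, group 1): the stated order agrees with the simple trend.
(D) Sn (period 5, group 14) vs In (period 5, group 13): the stated order agrees with the simple trend.
The exception is (A): Al's single 3p electron is easier to remove than one from Mg's filled 3s².

(A)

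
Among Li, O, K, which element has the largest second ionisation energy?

Li

The second ionization energy removes an electron from the +1 ion. For each element: Li⁺ is the bare [He] core; O⁺ still has 5 valence electrons; K⁺ is the bare [Ar] core.
Usually core removal costs more than valence removal, but here the competition is close: a tightly held n=2 valence electron can cost more to remove than an n=3 core electron, so the actual values have to decide it.
Tabulated IE_2 (kJ/mol): Li 7298, O 3388, K 3052.
Hence IE_2: K < O < Li.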